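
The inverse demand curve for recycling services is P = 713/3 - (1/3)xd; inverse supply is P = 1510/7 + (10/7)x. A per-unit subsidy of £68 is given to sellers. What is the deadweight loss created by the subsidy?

Deadweight loss = 48552/37

Pre-subsidy: 713/3 - (1/3)x = 1510/7 + (10/7)x gives x* = 461/37 and P* = 8640/37.
With the subsidy, sellers receive Ps = Pb + 68 for each unit, where Pb is the price buyers pay.
On the curves, Pb = 713/3 - (1/3)x and Ps = 1510/7 + (10/7)x; the wedge Ps − Pb = 68 gives 1510/7 + (10/7)x − (713/3 - (1/3)x) = 68, so x' = 1889/37.
Then Pb = 713/3 − (1/3)·(1889/37) = 8164/37 and Ps = 1510/7 + (10/7)·(1889/37) = 10680/37.
The subsidy expands output by 1889/37 − 461/37 = 1428/37 past the efficient level; on those units the gap between marginal cost and willingness to pay runs from 0 up to 68.
DWL = ½ × 68 × 1428/37 = 48552/37.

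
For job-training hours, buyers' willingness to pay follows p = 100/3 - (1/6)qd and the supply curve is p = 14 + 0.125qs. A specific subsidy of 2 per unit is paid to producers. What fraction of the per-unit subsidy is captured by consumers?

Pre-subsidy: 100/3 - (1/6)q = 14 + 0.125q gives q* = 464/7 and p* = 156/7.
With the subsidy, sellers receive ps = pb + 2 for each unit, where pb is the price buyers pay.
On the curves, pb = 100/3 - (1/6)q and ps = 14 + 0.125q; the wedge ps − pb = 2 gives 14 + 0.125q − (100/3 - (1/6)q) = 2, so q' = 512/7.
Then pb = 100/3 − (1/6)·(512/7) = 148/7 and ps = 14 + 0.125·(512/7) = 162/7.
Buyers' price falls by p* − pb = 156/7 − 148/7 = 8/7; sellers' price rises by ps − p* = 162/7 − 156/7 = 6/7.
So consumers capture (8/7)/2 = 4/7 of each unit of subsidy.

Consumer share = 4/7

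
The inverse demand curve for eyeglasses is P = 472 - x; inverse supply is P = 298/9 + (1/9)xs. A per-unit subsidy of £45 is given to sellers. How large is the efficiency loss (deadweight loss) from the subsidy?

Deadweight loss = £911.25

Pre-subsidy: 472 - x = 298/9 + (1/9)x gives x* = 395 and P* = 77.
With the subsidy, sellers receive Ps = Pb + 45 for each unit, where Pb is the price buyers pay.
On the curves, Pb = 472 - x and Ps = 298/9 + (1/9)x; the wedge Ps − Pb = 45 gives 298/9 + (1/9)x − (472 - x) = 45, so x' = 435.5.
Then Pb = 472 − 1·435.5 = 36.5 and Ps = 298/9 + (1/9)·435.5 = 81.5.
The subsidy expands output by 435.5 − 395 = 40.5 past the efficient level; on those units the gap between marginal cost and willingness to pay runs from 0 up to 45.
DWL = ½ × 45 × 40.5 = 911.25.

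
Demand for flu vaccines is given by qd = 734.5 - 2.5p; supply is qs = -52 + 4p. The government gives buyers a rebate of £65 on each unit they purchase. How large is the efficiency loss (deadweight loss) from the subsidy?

Deadweight loss = £3250

Pre-subsidy: 734.5 - 2.5p = -52 + 4p gives p* = 121, q* = 432.
With the rebate, buyers effectively pay pb = ps − 65, where ps is the price sellers receive.
Demand in terms of ps becomes qd = 734.5 − 2.5(ps − 65) = 897 - 2.5ps. Setting this equal to supply: 897 - 2.5ps = -52 + 4ps, so ps = 146.
Buyers pay pb = 146 − 65 = 81; q' = -52 + 4·146 = 532.
The subsidy expands output by 532 − 432 = 100 past the efficient level; on those units the gap between marginal cost and willingness to pay runs from 0 up to 65.
DWL = ½ × 65 × 100 = 3250.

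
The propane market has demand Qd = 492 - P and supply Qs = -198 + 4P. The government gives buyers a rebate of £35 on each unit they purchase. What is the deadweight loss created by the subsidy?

Pre-subsidy: 492 - P = -198 + 4P gives P* = 138, Q* = 354.
With the rebate, buyers effectively pay Pb = Ps − 35, where Ps is the price sellers receive.
Demand in terms of Ps becomes Qd = 492 − 1(Ps − 35) = 527 - Ps. Setting this equal to supply: 527 - Ps = -198 + 4Ps, so Ps = 145.
Buyers pay Pb = 145 − 35 = 110; Q' = -198 + 4·145 = 382.
The subsidy expands output by 382 − 354 = 28 past the efficient level; on those units the gap between marginal cost and willingness to pay runs from 0 up to 35.
DWL = ½ × 35 × 28 = 490.

Deadweight loss = £490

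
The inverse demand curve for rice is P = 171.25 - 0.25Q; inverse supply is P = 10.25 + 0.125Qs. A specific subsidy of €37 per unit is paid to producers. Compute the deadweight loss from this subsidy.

Pre-subsidy: 171.25 - 0.25Q = 10.25 + 0.125Q gives Q* = 1288/3 and P* = 767/12.
With the subsidy, sellers receive Ps = Pb + 37 for each unit, where Pb is the price buyers pay.
On the curves, Pb = 171.25 - 0.25Q and Ps = 10.25 + 0.125Q; the wedge Ps − Pb = 37 gives 10.25 + 0.125Q − (171.25 - 0.25Q) = 37, so Q' = 528.
Then Pb = 171.25 − 0.25·528 = 39.25 and Ps = 10.25 + 0.125·528 = 76.25.
The subsidy expands output by 528 − 1288/3 = 296/3 past the efficient level; on those units the gap between marginal cost and willingness to pay runs from 0 up to 37.
DWL = ½ × 37 × 296/3 = 5476/3.

Deadweight loss = 5476/3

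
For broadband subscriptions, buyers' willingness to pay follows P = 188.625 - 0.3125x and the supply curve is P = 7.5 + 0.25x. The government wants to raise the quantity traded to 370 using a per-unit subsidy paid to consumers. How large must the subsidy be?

Required subsidy s = 27 per unit

At x = 370, from the demand curve buyers pay Pb = 188.625 − 0.3125·370 = 73; from the supply curve sellers need Ps = 7.5 + 0.25·370 = 100.
The subsidy must fill the gap: s = Ps − Pb = 100 − 73 = 27.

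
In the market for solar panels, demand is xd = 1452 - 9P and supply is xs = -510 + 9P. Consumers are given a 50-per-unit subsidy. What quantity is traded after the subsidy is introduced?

x' = 696

Pre-subsidy: 1452 - 9P = -510 + 9P gives P* = 109, x* = 471.
With the rebate, buyers effectively pay Pb = Ps − 50, where Ps is the price sellers receive.
Demand in terms of Ps becomes xd = 1452 − 9(Ps − 50) = 1902 - 9Ps. Setting this equal to supply: 1902 - 9Ps = -510 + 9Ps, so Ps = 134.
Buyers pay Pb = 134 − 50 = 84; x' = -510 + 9·134 = 696.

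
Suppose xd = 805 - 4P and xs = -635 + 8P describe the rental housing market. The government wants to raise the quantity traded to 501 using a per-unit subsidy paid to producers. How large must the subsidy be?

At x = 501, invert demand for the buyer price: Pb = (805 − 501)/4 = 76; invert supply for the seller price: Ps = (501 − (-635))/8 = 142.
The subsidy must fill the gap: s = Ps − Pb = 142 − 76 = 66.

Required subsidy s = 66 per unit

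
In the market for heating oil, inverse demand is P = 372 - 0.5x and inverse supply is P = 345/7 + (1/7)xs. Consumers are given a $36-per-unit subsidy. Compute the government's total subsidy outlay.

Pre-subsidy: 372 - 0.5x = 345/7 + (1/7)x gives x* = 502 and P* = 121.
With the rebate, buyers effectively pay Pb = Ps − 36, where Ps is the price sellers receive.
On the curves, Pb = 372 - 0.5x and Ps = 345/7 + (1/7)x; the wedge Ps − Pb = 36 gives 345/7 + (1/7)x − (372 - 0.5x) = 36, so x' = 558.
Then Pb = 372 − 0.5·558 = 93 and Ps = 345/7 + (1/7)·558 = 129.
Government outlay = subsidy × quantity = 36 × 558 = 20088.

Government cost = $20088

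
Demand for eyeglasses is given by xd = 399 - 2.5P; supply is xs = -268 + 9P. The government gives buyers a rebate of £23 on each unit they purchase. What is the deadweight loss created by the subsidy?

Deadweight loss = £517.5

Pre-subsidy: 399 - 2.5P = -268 + 9P gives P* = 58, x* = 254.
With the rebate, buyers effectively pay Pb = Ps − 23, where Ps is the price sellers receive.
Demand in terms of Ps becomes xd = 399 − 2.5(Ps − 23) = 456.5 - 2.5Ps. Setting this equal to supply: 456.5 - 2.5Ps = -268 + 9Ps, so Ps = 63.
Buyers pay Pb = 63 − 23 = 40; x' = -268 + 9·63 = 299.
The subsidy expands output by 299 − 254 = 45 past the efficient level; on those units the gap between marginal cost and willingness to pay runs from 0 up to 23.
DWL = ½ × 23 × 45 = 517.5.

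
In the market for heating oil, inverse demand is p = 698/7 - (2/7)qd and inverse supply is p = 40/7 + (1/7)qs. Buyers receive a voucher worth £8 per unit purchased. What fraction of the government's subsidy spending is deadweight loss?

DWL / government spending = 2/51

Pre-subsidy: 698/7 - (2/7)q = 40/7 + (1/7)q gives q* = 658/3 and p* = 778/21.
With the rebate, buyers effectively pay pb = ps − 8, where ps is the price sellers receive.
On the curves, pb = 698/7 - (2/7)q and ps = 40/7 + (1/7)q; the wedge ps − pb = 8 gives 40/7 + (1/7)q − (698/7 - (2/7)q) = 8, so q' = 238.
Then pb = 698/7 − (2/7)·238 = 222/7 and ps = 40/7 + (1/7)·238 = 278/7.
ΔCS = ½(658/3 + 238)(778/21 − 222/7) = 10976/9; ΔPS = ½(658/3 + 238)(278/7 − 778/21) = 5488/9.
Government spending = 8 × 238 = 1904.
DWL = ½ × 8 × (238 − 658/3) = 224/3; fraction = (224/3) / 1904 = 2/51.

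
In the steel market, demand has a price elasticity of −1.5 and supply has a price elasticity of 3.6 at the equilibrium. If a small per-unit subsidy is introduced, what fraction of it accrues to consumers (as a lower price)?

Consumer share = 12/17

For a small subsidy around the equilibrium, the benefit split depends on the relative slopes, which at a point are proportional to the elasticities.
Buyer share = εs/(εs + |εd|) = 3.6/(3.6 + 1.5) = 12/17; seller share = |εd|/(εs + |εd|) = 5/17.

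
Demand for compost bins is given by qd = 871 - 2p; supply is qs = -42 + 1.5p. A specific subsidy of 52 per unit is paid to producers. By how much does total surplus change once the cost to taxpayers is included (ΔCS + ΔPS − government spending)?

Net change in total surplus = -8112/7

Pre-subsidy: 871 - 2p = -42 + 1.5p gives p* = 1826/7, q* = 2445/7.
With the subsidy, sellers receive ps = pb + 52 for each unit, where pb is the price buyers pay.
Supply in terms of pb becomes qs = -42 + 1.5(pb + 52) = 36 + 1.5pb. Setting this equal to demand: 871 - 2pb = 36 + 1.5pb, so pb = 1670/7.
Sellers receive ps = 1670/7 + 52 = 2034/7; q' = 871 − 2·(1670/7) = 2757/7.
ΔCS = ½(2445/7 + 2757/7)(1826/7 − 1670/7) = 405756/49; ΔPS = ½(2445/7 + 2757/7)(2034/7 − 1826/7) = 541008/49.
Government spending = 52 × 2757/7 = 143364/7.
Net change = 405756/49 + 541008/49 − 143364/7 = -8112/7. The loss equals the DWL triangle ½·52·312/7.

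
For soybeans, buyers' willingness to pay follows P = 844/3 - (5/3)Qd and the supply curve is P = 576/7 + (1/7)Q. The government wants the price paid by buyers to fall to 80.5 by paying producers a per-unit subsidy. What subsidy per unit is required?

Required subsidy s = 19 per unit

At a buyer price of 80.5, quantity demanded is 168.8 − 0.6·80.5 = 120.5.
Sellers supply 120.5 only when they receive Ps = 576/7 + (1/7)·120.5 = 99.5.
s = Ps − Pb = 99.5 − 80.5 = 19.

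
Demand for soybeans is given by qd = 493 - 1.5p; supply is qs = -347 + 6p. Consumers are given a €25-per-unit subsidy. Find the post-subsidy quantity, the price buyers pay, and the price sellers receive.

q' = 355; buyers pay €92; sellers receive €117

Pre-subsidy: 493 - 1.5p = -347 + 6p gives p* = 112, q* = 325.
With the rebate, buyers effectively pay pb = ps − 25, where ps is the price sellers receive.
Demand in terms of ps becomes qd = 493 − 1.5(ps − 25) = 530.5 - 1.5ps. Setting this equal to supply: 530.5 - 1.5ps = -347 + 6ps, so ps = 117.
Buyers pay pb = 117 − 25 = 92; q' = -347 + 6·117 = 355.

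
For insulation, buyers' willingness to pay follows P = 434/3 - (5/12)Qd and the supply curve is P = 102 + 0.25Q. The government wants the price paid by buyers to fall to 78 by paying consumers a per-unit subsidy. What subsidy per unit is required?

At a buyer price of 78, quantity demanded is 347.2 − 2.4·78 = 160.
Sellers supply 160 only when they receive Ps = 102 + 0.25·160 = 142.
s = Ps − Pb = 142 − 78 = 64.

Required subsidy s = 64 per unit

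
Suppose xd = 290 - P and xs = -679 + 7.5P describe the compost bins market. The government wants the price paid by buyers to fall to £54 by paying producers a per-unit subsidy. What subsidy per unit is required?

At a buyer price of 54, quantity demanded is 290 − 1·54 = 236.
Sellers supply 236 only when they receive Ps with -679 + 7.5·Ps = 236, i.e. Ps = 122.
s = Ps − Pb = 122 − 54 = 68.

Required subsidy s = £68 per unit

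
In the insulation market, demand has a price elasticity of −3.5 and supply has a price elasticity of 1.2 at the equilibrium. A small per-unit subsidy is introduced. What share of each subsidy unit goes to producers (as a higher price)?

Producer share = 35/47

For a small subsidy around the equilibrium, the benefit split depends on the relative slopes, which at a point are proportional to the elasticities.
Buyer share = εs/(εs + |εd|) = 1.2/(1.2 + 3.5) = 12/47; seller share = |εd|/(εs + |εd|) = 35/47.
So producers capture 35/47 of the subsidy.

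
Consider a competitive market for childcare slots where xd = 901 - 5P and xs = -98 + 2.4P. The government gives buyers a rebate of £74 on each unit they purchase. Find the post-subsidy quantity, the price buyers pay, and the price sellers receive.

Pre-subsidy: 901 - 5P = -98 + 2.4P gives P* = 135, x* = 226.
With the rebate, buyers effectively pay Pb = Ps − 74, where Ps is the price sellers receive.
Demand in terms of Ps becomes xd = 901 − 5(Ps − 74) = 1271 - 5Ps. Setting this equal to supply: 1271 - 5Ps = -98 + 2.4Ps, so Ps = 185.
Buyers pay Pb = 185 − 74 = 111; x' = -98 + 2.4·185 = 346.

x' = 346; buyers pay £111; sellers receive £185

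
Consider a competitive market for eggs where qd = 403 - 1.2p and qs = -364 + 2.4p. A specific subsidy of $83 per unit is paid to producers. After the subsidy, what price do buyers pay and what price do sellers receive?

Buyers pay 2839/18; sellers receive 4333/18

Pre-subsidy: 403 - 1.2p = -364 + 2.4p gives p* = 3835/18, q* = 442/3.
With the subsidy, sellers receive ps = pb + 83 for each unit, where pb is the price buyers pay.
Supply in terms of pb becomes qs = -364 + 2.4(pb + 83) = -164.8 + 2.4pb. Setting this equal to demand: 403 - 1.2pb = -164.8 + 2.4pb, so pb = 2839/18.
Sellers receive ps = 2839/18 + 83 = 4333/18; q' = 403 − 1.2·(2839/18) = 3206/15.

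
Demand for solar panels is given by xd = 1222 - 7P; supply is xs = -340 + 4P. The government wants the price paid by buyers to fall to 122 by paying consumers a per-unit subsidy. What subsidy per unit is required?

Required subsidy s = 55 per unit

At a buyer price of 122, quantity demanded is 1222 − 7·122 = 368.
Sellers supply 368 only when they receive Ps with -340 + 4·Ps = 368, i.e. Ps = 177.
s = Ps − Pb = 177 − 122 = 55.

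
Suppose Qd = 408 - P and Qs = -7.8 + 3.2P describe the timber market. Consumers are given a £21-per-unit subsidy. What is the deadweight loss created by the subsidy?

Deadweight loss = £168

Pre-subsidy: 408 - P = -7.8 + 3.2P gives P* = 99, Q* = 309.
With the rebate, buyers effectively pay Pb = Ps − 21, where Ps is the price sellers receive.
Demand in terms of Ps becomes Qd = 408 − 1(Ps − 21) = 429 - Ps. Setting this equal to supply: 429 - Ps = -7.8 + 3.2Ps, so Ps = 104.
Buyers pay Pb = 104 − 21 = 83; Q' = -7.8 + 3.2·104 = 325.
The subsidy expands output by 325 − 309 = 16 past the efficient level; on those units the gap between marginal cost and willingness to pay runs from 0 up to 21.
DWL = ½ × 21 × 16 = 168.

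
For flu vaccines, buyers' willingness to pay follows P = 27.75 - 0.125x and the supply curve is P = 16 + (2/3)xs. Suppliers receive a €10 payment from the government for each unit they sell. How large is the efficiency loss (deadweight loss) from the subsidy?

Deadweight loss = 1200/19

Pre-subsidy: 27.75 - 0.125x = 16 + (2/3)x gives x* = 282/19 and P* = 492/19.
With the subsidy, sellers receive Ps = Pb + 10 for each unit, where Pb is the price buyers pay.
On the curves, Pb = 27.75 - 0.125x and Ps = 16 + (2/3)x; the wedge Ps − Pb = 10 gives 16 + (2/3)x − (27.75 - 0.125x) = 10, so x' = 522/19.
Then Pb = 27.75 − 0.125·(522/19) = 462/19 and Ps = 16 + (2/3)·(522/19) = 652/19.
The subsidy expands output by 522/19 − 282/19 = 240/19 past the efficient level; on those units the gap between marginal cost and willingness to pay runs from 0 up to 10.
DWL = ½ × 10 × 240/19 = 1200/19.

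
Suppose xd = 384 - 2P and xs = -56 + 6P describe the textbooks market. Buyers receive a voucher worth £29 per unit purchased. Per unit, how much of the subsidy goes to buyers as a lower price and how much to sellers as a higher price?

Pre-subsidy: 384 - 2P = -56 + 6P gives P* = 55, x* = 274.
With the rebate, buyers effectively pay Pb = Ps − 29, where Ps is the price sellers receive.
Demand in terms of Ps becomes xd = 384 − 2(Ps − 29) = 442 - 2Ps. Setting this equal to supply: 442 - 2Ps = -56 + 6Ps, so Ps = 62.25.
Buyers pay Pb = 62.25 − 29 = 33.25; x' = -56 + 6·62.25 = 317.5.
Buyers' price falls by P* − Pb = 55 − 33.25 = 21.75; sellers' price rises by Ps − P* = 62.25 − 55 = 7.25.

Buyers gain £21.75 per unit; sellers gain £7.25 per unit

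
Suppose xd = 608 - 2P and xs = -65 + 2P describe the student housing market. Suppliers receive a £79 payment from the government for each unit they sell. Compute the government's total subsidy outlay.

Pre-subsidy: 608 - 2P = -65 + 2P gives P* = 168.25, x* = 271.5.
With the subsidy, sellers receive Ps = Pb + 79 for each unit, where Pb is the price buyers pay.
Supply in terms of Pb becomes xs = -65 + 2(Pb + 79) = 93 + 2Pb. Setting this equal to demand: 608 - 2Pb = 93 + 2Pb, so Pb = 128.75.
Sellers receive Ps = 128.75 + 79 = 207.75; x' = 608 − 2·128.75 = 350.5.
Government outlay = subsidy × quantity = 79 × 350.5 = 27689.5.

Government cost = £27689.5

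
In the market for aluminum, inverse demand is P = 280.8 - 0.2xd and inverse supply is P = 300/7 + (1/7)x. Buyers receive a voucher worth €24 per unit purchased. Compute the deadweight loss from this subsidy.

Deadweight loss = €840

Pre-subsidy: 280.8 - 0.2x = 300/7 + (1/7)x gives x* = 694 and P* = 142.
With the rebate, buyers effectively pay Pb = Ps − 24, where Ps is the price sellers receive.
On the curves, Pb = 280.8 - 0.2x and Ps = 300/7 + (1/7)x; the wedge Ps − Pb = 24 gives 300/7 + (1/7)x − (280.8 - 0.2x) = 24, so x' = 764.
Then Pb = 280.8 − 0.2·764 = 128 and Ps = 300/7 + (1/7)·764 = 152.
The subsidy expands output by 764 − 694 = 70 past the efficient level; on those units the gap between marginal cost and willingness to pay runs from 0 up to 24.
DWL = ½ × 24 × 70 = 840.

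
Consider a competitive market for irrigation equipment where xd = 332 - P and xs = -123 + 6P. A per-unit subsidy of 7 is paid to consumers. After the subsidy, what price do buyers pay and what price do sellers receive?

Buyers pay 59; sellers receive 66

Pre-subsidy: 332 - P = -123 + 6P gives P* = 65, x* = 267.
With the rebate, buyers effectively pay Pb = Ps − 7, where Ps is the price sellers receive.
Demand in terms of Ps becomes xd = 332 − 1(Ps − 7) = 339 - Ps. Setting this equal to supply: 339 - Ps = -123 + 6Ps, so Ps = 66.
Buyers pay Pb = 66 − 7 = 59; x' = -123 + 6·66 = 273.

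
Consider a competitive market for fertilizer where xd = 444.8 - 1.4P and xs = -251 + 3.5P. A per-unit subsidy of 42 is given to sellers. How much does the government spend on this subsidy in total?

Pre-subsidy: 444.8 - 1.4P = -251 + 3.5P gives P* = 142, x* = 246.
With the subsidy, sellers receive Ps = Pb + 42 for each unit, where Pb is the price buyers pay.
Supply in terms of Pb becomes xs = -251 + 3.5(Pb + 42) = -104 + 3.5Pb. Setting this equal to demand: 444.8 - 1.4Pb = -104 + 3.5Pb, so Pb = 112.
Sellers receive Ps = 112 + 42 = 154; x' = 444.8 − 1.4·112 = 288.
Government outlay = subsidy × quantity = 42 × 288 = 12096.

Government cost = 12096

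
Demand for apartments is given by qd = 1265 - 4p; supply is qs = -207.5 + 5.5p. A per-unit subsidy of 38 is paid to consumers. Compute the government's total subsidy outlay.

Government cost = 27854

Pre-subsidy: 1265 - 4p = -207.5 + 5.5p gives p* = 155, q* = 645.
With the rebate, buyers effectively pay pb = ps − 38, where ps is the price sellers receive.
Demand in terms of ps becomes qd = 1265 − 4(ps − 38) = 1417 - 4ps. Setting this equal to supply: 1417 - 4ps = -207.5 + 5.5ps, so ps = 171.
Buyers pay pb = 171 − 38 = 133; q' = -207.5 + 5.5·171 = 733.
Government outlay = subsidy × quantity = 38 × 733 = 27854.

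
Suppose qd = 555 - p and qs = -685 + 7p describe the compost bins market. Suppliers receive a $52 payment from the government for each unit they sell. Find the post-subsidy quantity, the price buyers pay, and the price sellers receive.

Pre-subsidy: 555 - p = -685 + 7p gives p* = 155, q* = 400.
With the subsidy, sellers receive ps = pb + 52 for each unit, where pb is the price buyers pay.
Supply in terms of pb becomes qs = -685 + 7(pb + 52) = -321 + 7pb. Setting this equal to demand: 555 - pb = -321 + 7pb, so pb = 109.5.
Sellers receive ps = 109.5 + 52 = 161.5; q' = 555 − 1·109.5 = 445.5.

q' = 445.5; buyers pay $109.5; sellers receive $161.5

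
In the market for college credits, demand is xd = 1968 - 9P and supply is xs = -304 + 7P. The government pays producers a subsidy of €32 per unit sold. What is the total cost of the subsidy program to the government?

Pre-subsidy: 1968 - 9P = -304 + 7P gives P* = 142, x* = 690.
With the subsidy, sellers receive Ps = Pb + 32 for each unit, where Pb is the price buyers pay.
Supply in terms of Pb becomes xs = -304 + 7(Pb + 32) = -80 + 7Pb. Setting this equal to demand: 1968 - 9Pb = -80 + 7Pb, so Pb = 128.
Sellers receive Ps = 128 + 32 = 160; x' = 1968 − 9·128 = 816.
Government outlay = subsidy × quantity = 32 × 816 = 26112.

Government cost = €26112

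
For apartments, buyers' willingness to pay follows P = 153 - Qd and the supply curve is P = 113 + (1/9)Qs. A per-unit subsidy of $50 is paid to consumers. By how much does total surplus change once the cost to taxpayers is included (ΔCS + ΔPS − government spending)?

Pre-subsidy: 153 - Q = 113 + (1/9)Q gives Q* = 36 and P* = 117.
With the rebate, buyers effectively pay Pb = Ps − 50, where Ps is the price sellers receive.
On the curves, Pb = 153 - Q and Ps = 113 + (1/9)Q; the wedge Ps − Pb = 50 gives 113 + (1/9)Q − (153 - Q) = 50, so Q' = 81.
Then Pb = 153 − 1·81 = 72 and Ps = 113 + (1/9)·81 = 122.
ΔCS = ½(36 + 81)(117 − 72) = 2632.5; ΔPS = ½(36 + 81)(122 − 117) = 292.5.
Government spending = 50 × 81 = 4050.
Net change = 2632.5 + 292.5 − 4050 = -1125. The loss equals the DWL triangle ½·50·45.

Net change in total surplus = -$1125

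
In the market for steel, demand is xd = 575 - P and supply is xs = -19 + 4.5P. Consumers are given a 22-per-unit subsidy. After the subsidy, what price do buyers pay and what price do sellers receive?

Buyers pay 90; sellers receive 112

Pre-subsidy: 575 - P = -19 + 4.5P gives P* = 108, x* = 467.
With the rebate, buyers effectively pay Pb = Ps − 22, where Ps is the price sellers receive.
Demand in terms of Ps becomes xd = 575 − 1(Ps − 22) = 597 - Ps. Setting this equal to supply: 597 - Ps = -19 + 4.5Ps, so Ps = 112.
Buyers pay Pb = 112 − 22 = 90; x' = -19 + 4.5·112 = 485.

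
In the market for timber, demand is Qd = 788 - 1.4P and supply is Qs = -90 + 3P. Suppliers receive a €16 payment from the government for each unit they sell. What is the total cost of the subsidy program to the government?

Government cost = 92208/11

Pre-subsidy: 788 - 1.4P = -90 + 3P gives P* = 2195/11, Q* = 5595/11.
With the subsidy, sellers receive Ps = Pb + 16 for each unit, where Pb is the price buyers pay.
Supply in terms of Pb becomes Qs = -90 + 3(Pb + 16) = -42 + 3Pb. Setting this equal to demand: 788 - 1.4Pb = -42 + 3Pb, so Pb = 2075/11.
Sellers receive Ps = 2075/11 + 16 = 2251/11; Q' = 788 − 1.4·(2075/11) = 5763/11.
Government outlay = subsidy × quantity = 16 × 5763/11 = 92208/11.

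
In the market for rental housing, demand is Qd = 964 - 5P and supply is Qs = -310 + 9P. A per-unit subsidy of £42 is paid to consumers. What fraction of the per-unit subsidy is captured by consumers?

Pre-subsidy: 964 - 5P = -310 + 9P gives P* = 91, Q* = 509.
With the rebate, buyers effectively pay Pb = Ps − 42, where Ps is the price sellers receive.
Demand in terms of Ps becomes Qd = 964 − 5(Ps − 42) = 1174 - 5Ps. Setting this equal to supply: 1174 - 5Ps = -310 + 9Ps, so Ps = 106.
Buyers pay Pb = 106 − 42 = 64; Q' = -310 + 9·106 = 644.
Buyers' price falls by P* − Pb = 91 − 64 = 27; sellers' price rises by Ps − P* = 106 − 91 = 15.
So consumers capture 27/42 = 9/14 of each unit of subsidy.

Consumer share = 9/14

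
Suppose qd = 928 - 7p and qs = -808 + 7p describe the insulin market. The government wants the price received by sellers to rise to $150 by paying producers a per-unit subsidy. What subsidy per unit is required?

Required subsidy s = $52 per unit

At a seller price of 150, quantity supplied is -808 + 7·150 = 242.
Buyers absorb 242 only when they pay pb with 928 − 7·pb = 242, i.e. pb = 98.
s = ps − pb = 150 − 98 = 52.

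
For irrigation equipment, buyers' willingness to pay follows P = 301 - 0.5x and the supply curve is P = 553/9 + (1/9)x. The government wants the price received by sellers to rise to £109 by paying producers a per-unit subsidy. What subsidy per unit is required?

At a seller price of 109, quantity supplied is -553 + 9·109 = 428.
Buyers absorb 428 only when they pay Pb = 301 − 0.5·428 = 87.
s = Ps − Pb = 109 − 87 = 22.

Required subsidy s = £22 per unit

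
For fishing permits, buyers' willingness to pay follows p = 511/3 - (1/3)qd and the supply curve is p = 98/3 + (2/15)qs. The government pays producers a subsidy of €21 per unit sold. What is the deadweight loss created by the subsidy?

Pre-subsidy: 511/3 - (1/3)q = 98/3 + (2/15)q gives q* = 295 and p* = 72.
With the subsidy, sellers receive ps = pb + 21 for each unit, where pb is the price buyers pay.
On the curves, pb = 511/3 - (1/3)q and ps = 98/3 + (2/15)q; the wedge ps − pb = 21 gives 98/3 + (2/15)q − (511/3 - (1/3)q) = 21, so q' = 340.
Then pb = 511/3 − (1/3)·340 = 57 and ps = 98/3 + (2/15)·340 = 78.
The subsidy expands output by 340 − 295 = 45 past the efficient level; on those units the gap between marginal cost and willingness to pay runs from 0 up to 21.
DWL = ½ × 21 × 45 = 472.5.

Deadweight loss = €472.5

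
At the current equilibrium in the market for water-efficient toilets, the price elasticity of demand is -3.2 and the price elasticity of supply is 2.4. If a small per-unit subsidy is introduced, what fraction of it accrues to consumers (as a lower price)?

Consumer share = 3/7

For a small subsidy around the equilibrium, the benefit split depends on the relative slopes, which at a point are proportional to the elasticities.
Buyer share = εs/(εs + |εd|) = 2.4/(2.4 + 3.2) = 3/7; seller share = |εd|/(εs + |εd|) = 4/7.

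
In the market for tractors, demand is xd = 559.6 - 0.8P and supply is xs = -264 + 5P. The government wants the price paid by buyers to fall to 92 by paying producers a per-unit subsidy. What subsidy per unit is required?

Required subsidy s = 58 per unit

At a buyer price of 92, quantity demanded is 559.6 − 0.8·92 = 486.
Sellers supply 486 only when they receive Ps with -264 + 5·Ps = 486, i.e. Ps = 150.
s = Ps − Pb = 150 − 92 = 58.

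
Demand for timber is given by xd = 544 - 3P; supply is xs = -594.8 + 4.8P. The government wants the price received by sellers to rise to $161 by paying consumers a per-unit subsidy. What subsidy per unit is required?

At a seller price of 161, quantity supplied is -594.8 + 4.8·161 = 178.
Buyers absorb 178 only when they pay Pb with 544 − 3·Pb = 178, i.e. Pb = 122.
s = Ps − Pb = 161 − 122 = 39.

Required subsidy s = $39 per unit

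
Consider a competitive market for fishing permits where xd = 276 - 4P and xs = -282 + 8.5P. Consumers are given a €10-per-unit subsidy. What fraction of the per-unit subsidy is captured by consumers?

Consumer share = 0.68

Pre-subsidy: 276 - 4P = -282 + 8.5P gives P* = 44.64, x* = 97.44.
With the rebate, buyers effectively pay Pb = Ps − 10, where Ps is the price sellers receive.
Demand in terms of Ps becomes xd = 276 − 4(Ps − 10) = 316 - 4Ps. Setting this equal to supply: 316 - 4Ps = -282 + 8.5Ps, so Ps = 47.84.
Buyers pay Pb = 47.84 − 10 = 37.84; x' = -282 + 8.5·47.84 = 124.64.
Buyers' price falls by P* − Pb = 44.64 − 37.84 = 6.8; sellers' price rises by Ps − P* = 47.84 − 44.64 = 3.2.
So consumers capture 6.8/10 = 0.68 of each unit of subsidy.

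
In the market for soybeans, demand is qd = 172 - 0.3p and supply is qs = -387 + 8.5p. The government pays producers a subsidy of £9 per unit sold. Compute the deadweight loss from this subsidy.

Deadweight loss = 4131/352

Pre-subsidy: 172 - 0.3p = -387 + 8.5p gives p* = 2795/44, q* = 13459/88.
With the subsidy, sellers receive ps = pb + 9 for each unit, where pb is the price buyers pay.
Supply in terms of pb becomes qs = -387 + 8.5(pb + 9) = -310.5 + 8.5pb. Setting this equal to demand: 172 - 0.3pb = -310.5 + 8.5pb, so pb = 4825/88.
Sellers receive ps = 4825/88 + 9 = 5617/88; q' = 172 − 0.3·(4825/88) = 27377/176.
The subsidy expands output by 27377/176 − 13459/88 = 459/176 past the efficient level; on those units the gap between marginal cost and willingness to pay runs from 0 up to 9.
DWL = ½ × 9 × 459/176 = 4131/352.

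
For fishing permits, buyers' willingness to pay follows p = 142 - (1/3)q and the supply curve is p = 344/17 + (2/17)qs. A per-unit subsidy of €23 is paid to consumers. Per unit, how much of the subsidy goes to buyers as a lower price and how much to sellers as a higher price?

Buyers gain €17 per unit; sellers gain €6 per unit

Pre-subsidy: 142 - (1/3)q = 344/17 + (2/17)q gives q* = 270 and p* = 52.
With the rebate, buyers effectively pay pb = ps − 23, where ps is the price sellers receive.
On the curves, pb = 142 - (1/3)q and ps = 344/17 + (2/17)q; the wedge ps − pb = 23 gives 344/17 + (2/17)q − (142 - (1/3)q) = 23, so q' = 321.
Then pb = 142 − (1/3)·321 = 35 and ps = 344/17 + (2/17)·321 = 58.
Buyers' price falls by p* − pb = 52 − 35 = 17; sellers' price rises by ps − p* = 58 − 52 = 6.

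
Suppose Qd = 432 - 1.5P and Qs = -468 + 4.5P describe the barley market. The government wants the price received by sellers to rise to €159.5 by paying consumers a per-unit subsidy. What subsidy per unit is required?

At a seller price of 159.5, quantity supplied is -468 + 4.5·159.5 = 249.75.
Buyers absorb 249.75 only when they pay Pb with 432 − 1.5·Pb = 249.75, i.e. Pb = 121.5.
s = Ps − Pb = 159.5 − 121.5 = 38.

Required subsidy s = €38 per unit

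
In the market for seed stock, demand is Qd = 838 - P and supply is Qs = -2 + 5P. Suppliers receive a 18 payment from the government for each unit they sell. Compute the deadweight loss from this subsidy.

Pre-subsidy: 838 - P = -2 + 5P gives P* = 140, Q* = 698.
With the subsidy, sellers receive Ps = Pb + 18 for each unit, where Pb is the price buyers pay.
Supply in terms of Pb becomes Qs = -2 + 5(Pb + 18) = 88 + 5Pb. Setting this equal to demand: 838 - Pb = 88 + 5Pb, so Pb = 125.
Sellers receive Ps = 125 + 18 = 143; Q' = 838 − 1·125 = 713.
The subsidy expands output by 713 − 698 = 15 past the efficient level; on those units the gap between marginal cost and willingness to pay runs from 0 up to 18.
DWL = ½ × 18 × 15 = 135.

Deadweight loss = 135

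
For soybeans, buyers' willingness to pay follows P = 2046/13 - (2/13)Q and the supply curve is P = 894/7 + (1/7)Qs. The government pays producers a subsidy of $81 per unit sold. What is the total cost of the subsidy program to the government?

Government cost = $30213

Pre-subsidy: 2046/13 - (2/13)Q = 894/7 + (1/7)Q gives Q* = 100 and P* = 142.
With the subsidy, sellers receive Ps = Pb + 81 for each unit, where Pb is the price buyers pay.
On the curves, Pb = 2046/13 - (2/13)Q and Ps = 894/7 + (1/7)Q; the wedge Ps − Pb = 81 gives 894/7 + (1/7)Q − (2046/13 - (2/13)Q) = 81, so Q' = 373.
Then Pb = 2046/13 − (2/13)·373 = 100 and Ps = 894/7 + (1/7)·373 = 181.
Government outlay = subsidy × quantity = 81 × 373 = 30213.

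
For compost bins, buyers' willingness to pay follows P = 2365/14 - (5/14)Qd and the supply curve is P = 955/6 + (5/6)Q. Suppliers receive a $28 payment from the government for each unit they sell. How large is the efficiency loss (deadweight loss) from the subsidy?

Deadweight loss = $329.28

Pre-subsidy: 2365/14 - (5/14)Q = 955/6 + (5/6)Q gives Q* = 8.2 and P* = 166.
With the subsidy, sellers receive Ps = Pb + 28 for each unit, where Pb is the price buyers pay.
On the curves, Pb = 2365/14 - (5/14)Q and Ps = 955/6 + (5/6)Q; the wedge Ps − Pb = 28 gives 955/6 + (5/6)Q − (2365/14 - (5/14)Q) = 28, so Q' = 31.72.
Then Pb = 2365/14 − (5/14)·31.72 = 157.6 and Ps = 955/6 + (5/6)·31.72 = 185.6.
The subsidy expands output by 31.72 − 8.2 = 23.52 past the efficient level; on those units the gap between marginal cost and willingness to pay runs from 0 up to 28.
DWL = ½ × 28 × 23.52 = 329.28.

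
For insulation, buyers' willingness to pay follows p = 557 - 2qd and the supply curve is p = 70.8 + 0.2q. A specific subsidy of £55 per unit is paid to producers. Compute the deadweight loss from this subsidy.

Deadweight loss = £687.5

Pre-subsidy: 557 - 2q = 70.8 + 0.2q gives q* = 221 and p* = 115.
With the subsidy, sellers receive ps = pb + 55 for each unit, where pb is the price buyers pay.
On the curves, pb = 557 - 2q and ps = 70.8 + 0.2q; the wedge ps − pb = 55 gives 70.8 + 0.2q − (557 - 2q) = 55, so q' = 246.
Then pb = 557 − 2·246 = 65 and ps = 70.8 + 0.2·246 = 120.
The subsidy expands output by 246 − 221 = 25 past the efficient level; on those units the gap between marginal cost and willingness to pay runs from 0 up to 55.
DWL = ½ × 55 × 25 = 687.5.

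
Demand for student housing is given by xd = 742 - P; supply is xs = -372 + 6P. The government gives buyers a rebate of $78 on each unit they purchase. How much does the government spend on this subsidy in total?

Pre-subsidy: 742 - P = -372 + 6P gives P* = 1114/7, x* = 4080/7.
With the rebate, buyers effectively pay Pb = Ps − 78, where Ps is the price sellers receive.
Demand in terms of Ps becomes xd = 742 − 1(Ps − 78) = 820 - Ps. Setting this equal to supply: 820 - Ps = -372 + 6Ps, so Ps = 1192/7.
Buyers pay Pb = 1192/7 − 78 = 646/7; x' = -372 + 6·(1192/7) = 4548/7.
Government outlay = subsidy × quantity = 78 × 4548/7 = 354744/7.

Government cost = 354744/7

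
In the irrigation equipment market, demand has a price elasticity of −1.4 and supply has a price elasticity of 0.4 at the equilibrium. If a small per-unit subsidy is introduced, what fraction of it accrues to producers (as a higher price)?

For a small subsidy around the equilibrium, the benefit split depends on the relative slopes, which at a point are proportional to the elasticities.
Buyer share = εs/(εs + |εd|) = 0.4/(0.4 + 1.4) = 2/9; seller share = |εd|/(εs + |εd|) = 7/9.
So producers capture 7/9 of the subsidy.

Producer share = 7/9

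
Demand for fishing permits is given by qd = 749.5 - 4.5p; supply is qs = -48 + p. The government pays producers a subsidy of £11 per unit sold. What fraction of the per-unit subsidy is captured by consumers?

Pre-subsidy: 749.5 - 4.5p = -48 + p gives p* = 145, q* = 97.
With the subsidy, sellers receive ps = pb + 11 for each unit, where pb is the price buyers pay.
Supply in terms of pb becomes qs = -48 + 1(pb + 11) = -37 + pb. Setting this equal to demand: 749.5 - 4.5pb = -37 + pb, so pb = 143.
Sellers receive ps = 143 + 11 = 154; q' = 749.5 − 4.5·143 = 106.
Buyers' price falls by p* − pb = 145 − 143 = 2; sellers' price rises by ps − p* = 154 − 145 = 9.
So consumers capture 2/11 = 2/11 of each unit of subsidy.

Consumer share = 2/11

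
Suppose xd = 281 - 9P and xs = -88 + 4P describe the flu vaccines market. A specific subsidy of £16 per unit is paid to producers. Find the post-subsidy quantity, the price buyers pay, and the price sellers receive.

x' = 908/13; buyers pay 305/13; sellers receive 513/13

Pre-subsidy: 281 - 9P = -88 + 4P gives P* = 369/13, x* = 332/13.
With the subsidy, sellers receive Ps = Pb + 16 for each unit, where Pb is the price buyers pay.
Supply in terms of Pb becomes xs = -88 + 4(Pb + 16) = -24 + 4Pb. Setting this equal to demand: 281 - 9Pb = -24 + 4Pb, so Pb = 305/13.
Sellers receive Ps = 305/13 + 16 = 513/13; x' = 281 − 9·(305/13) = 908/13.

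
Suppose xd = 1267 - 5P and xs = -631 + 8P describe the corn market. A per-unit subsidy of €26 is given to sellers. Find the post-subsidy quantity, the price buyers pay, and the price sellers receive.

Pre-subsidy: 1267 - 5P = -631 + 8P gives P* = 146, x* = 537.
With the subsidy, sellers receive Ps = Pb + 26 for each unit, where Pb is the price buyers pay.
Supply in terms of Pb becomes xs = -631 + 8(Pb + 26) = -423 + 8Pb. Setting this equal to demand: 1267 - 5Pb = -423 + 8Pb, so Pb = 130.
Sellers receive Ps = 130 + 26 = 156; x' = 1267 − 5·130 = 617.

x' = 617; buyers pay €130; sellers receive €156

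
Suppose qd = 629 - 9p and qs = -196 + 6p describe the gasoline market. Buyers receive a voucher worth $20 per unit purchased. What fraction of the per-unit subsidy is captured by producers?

Pre-subsidy: 629 - 9p = -196 + 6p gives p* = 55, q* = 134.
With the rebate, buyers effectively pay pb = ps − 20, where ps is the price sellers receive.
Demand in terms of ps becomes qd = 629 − 9(ps − 20) = 809 - 9ps. Setting this equal to supply: 809 - 9ps = -196 + 6ps, so ps = 67.
Buyers pay pb = 67 − 20 = 47; q' = -196 + 6·67 = 206.
Buyers' price falls by p* − pb = 55 − 47 = 8; sellers' price rises by ps − p* = 67 − 55 = 12.
So producers capture 12/20 = 0.6 of each unit of subsidy.

Producer share = 0.6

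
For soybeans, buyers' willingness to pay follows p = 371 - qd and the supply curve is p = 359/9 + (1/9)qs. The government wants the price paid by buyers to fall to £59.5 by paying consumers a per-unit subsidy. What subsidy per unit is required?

Required subsidy s = £15 per unit

At a buyer price of 59.5, quantity demanded is 371 − 1·59.5 = 311.5.
Sellers supply 311.5 only when they receive ps = 359/9 + (1/9)·311.5 = 74.5.
s = ps − pb = 74.5 − 59.5 = 15.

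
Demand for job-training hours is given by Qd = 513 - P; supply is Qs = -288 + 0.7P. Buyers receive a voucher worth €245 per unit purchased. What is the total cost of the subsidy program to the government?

Pre-subsidy: 513 - P = -288 + 0.7P gives P* = 8010/17, Q* = 711/17.
With the rebate, buyers effectively pay Pb = Ps − 245, where Ps is the price sellers receive.
Demand in terms of Ps becomes Qd = 513 − 1(Ps − 245) = 758 - Ps. Setting this equal to supply: 758 - Ps = -288 + 0.7Ps, so Ps = 10460/17.
Buyers pay Pb = 10460/17 − 245 = 6295/17; Q' = -288 + 0.7·(10460/17) = 2426/17.
Government outlay = subsidy × quantity = 245 × 2426/17 = 594370/17.

Government cost = 594370/17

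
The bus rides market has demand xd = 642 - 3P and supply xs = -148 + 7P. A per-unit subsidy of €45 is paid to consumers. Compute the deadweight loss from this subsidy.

Pre-subsidy: 642 - 3P = -148 + 7P gives P* = 79, x* = 405.
With the rebate, buyers effectively pay Pb = Ps − 45, where Ps is the price sellers receive.
Demand in terms of Ps becomes xd = 642 − 3(Ps − 45) = 777 - 3Ps. Setting this equal to supply: 777 - 3Ps = -148 + 7Ps, so Ps = 92.5.
Buyers pay Pb = 92.5 − 45 = 47.5; x' = -148 + 7·92.5 = 499.5.
The subsidy expands output by 499.5 − 405 = 94.5 past the efficient level; on those units the gap between marginal cost and willingness to pay runs from 0 up to 45.
DWL = ½ × 45 × 94.5 = 2126.25.

Deadweight loss = €2126.25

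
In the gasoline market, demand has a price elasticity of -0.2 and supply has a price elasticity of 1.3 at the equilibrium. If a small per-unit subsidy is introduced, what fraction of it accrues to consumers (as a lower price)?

Consumer share = 13/15

For a small subsidy around the equilibrium, the benefit split depends on the relative slopes, which at a point are proportional to the elasticities.
Buyer share = εs/(εs + |εd|) = 1.3/(1.3 + 0.2) = 13/15; seller share = |εd|/(εs + |εd|) = 2/15.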